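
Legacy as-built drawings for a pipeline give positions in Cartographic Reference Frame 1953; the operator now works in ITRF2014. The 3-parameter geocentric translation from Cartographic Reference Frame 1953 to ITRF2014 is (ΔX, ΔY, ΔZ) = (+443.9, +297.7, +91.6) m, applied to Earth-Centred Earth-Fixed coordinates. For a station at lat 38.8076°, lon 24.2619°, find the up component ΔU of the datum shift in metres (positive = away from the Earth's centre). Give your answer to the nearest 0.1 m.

The local up (radial) axis is (cos φ cos λ, cos φ sin λ, sin φ), giving ΔU = 315.359 + 95.324 + 57.406 = 468.09 m.

ΔU = 468.1 m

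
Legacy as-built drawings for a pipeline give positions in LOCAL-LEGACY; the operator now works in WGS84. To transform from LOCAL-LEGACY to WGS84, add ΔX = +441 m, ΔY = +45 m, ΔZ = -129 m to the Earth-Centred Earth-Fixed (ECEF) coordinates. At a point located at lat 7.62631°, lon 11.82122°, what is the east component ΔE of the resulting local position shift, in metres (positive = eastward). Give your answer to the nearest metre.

At φ = 7.62631°, λ = 11.82122°: sin φ = 0.132712, cos φ = 0.991155, sin λ = 0.204859, cos λ = 0.978792.
ΔE = −sin λ·ΔX + cos λ·ΔY = −(0.204859)·(441) + (0.978792)·(45) = -46.30 m.

ΔE = -46 m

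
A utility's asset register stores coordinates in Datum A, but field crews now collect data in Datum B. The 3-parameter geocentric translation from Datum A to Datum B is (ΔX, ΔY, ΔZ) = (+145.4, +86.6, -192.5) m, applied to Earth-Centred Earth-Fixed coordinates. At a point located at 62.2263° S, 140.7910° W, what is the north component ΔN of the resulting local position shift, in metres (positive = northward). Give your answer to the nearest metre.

ΔN = -238 m

The local north axis is (−sin φ cos λ, −sin φ sin λ, cos φ), giving ΔN = -99.683 − 48.437 − 89.701 = -237.82 m.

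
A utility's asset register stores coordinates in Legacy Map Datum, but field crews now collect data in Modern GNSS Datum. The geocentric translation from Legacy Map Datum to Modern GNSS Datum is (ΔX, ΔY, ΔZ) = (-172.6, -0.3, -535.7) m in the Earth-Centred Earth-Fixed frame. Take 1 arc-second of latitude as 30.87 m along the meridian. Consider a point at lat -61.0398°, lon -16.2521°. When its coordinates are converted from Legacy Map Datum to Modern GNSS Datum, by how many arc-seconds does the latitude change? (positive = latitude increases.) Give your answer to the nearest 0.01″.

Δφ = -13.10″

sin φ = -0.874956, cos φ = 0.484202, sin λ = -0.279864, cos λ = 0.960040.
North component: ΔN = −sin φ cos λ·ΔX − sin φ sin λ·ΔY + cos φ·ΔZ = −(-0.874956)(0.960040)(-172.6) − (-0.874956)(-0.279864)(-0.3) + (0.484202)(-535.7) = -404.30 m.
1° of latitude spans 3600 × 30.87 = 111132 m, so Δφ = -404.30 / 111132 × 3600 = -13.097″.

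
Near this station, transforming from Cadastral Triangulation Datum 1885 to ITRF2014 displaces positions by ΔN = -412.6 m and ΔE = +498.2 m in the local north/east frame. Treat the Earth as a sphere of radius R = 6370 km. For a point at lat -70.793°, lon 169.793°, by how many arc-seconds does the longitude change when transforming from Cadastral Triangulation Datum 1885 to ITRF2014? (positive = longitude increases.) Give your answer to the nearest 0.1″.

At latitude -70.793°, cos φ = 0.328982.
One radian of longitude at latitude φ spans R cos φ, so Δλ = ΔE / (R cos φ) = 498.2 / (6370000 × 0.328982) = 2.3773e-04 rad = 49.036″.

Δλ = 49.0″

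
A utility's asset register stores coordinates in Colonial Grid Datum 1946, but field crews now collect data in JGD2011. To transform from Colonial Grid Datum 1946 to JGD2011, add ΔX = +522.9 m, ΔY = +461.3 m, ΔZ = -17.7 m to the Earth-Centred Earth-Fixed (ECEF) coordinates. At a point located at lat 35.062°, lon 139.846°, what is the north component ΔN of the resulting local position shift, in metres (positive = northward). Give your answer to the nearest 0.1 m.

The local north axis is (−sin φ cos λ, −sin φ sin λ, cos φ), giving ΔN = 229.590 − 170.883 − 14.488 = 44.22 m.

ΔN = 44.2 m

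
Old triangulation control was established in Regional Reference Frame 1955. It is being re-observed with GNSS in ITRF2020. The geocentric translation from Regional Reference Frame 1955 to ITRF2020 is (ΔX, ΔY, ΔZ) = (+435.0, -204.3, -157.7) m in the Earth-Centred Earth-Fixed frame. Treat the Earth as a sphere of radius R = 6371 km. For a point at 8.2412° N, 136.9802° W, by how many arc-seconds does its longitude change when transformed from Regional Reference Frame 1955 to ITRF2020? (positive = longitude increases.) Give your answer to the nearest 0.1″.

Δλ = 14.6″

sin φ = 0.143341, cos φ = 0.989673, sin λ = -0.682251, cos λ = -0.731118.
East component: ΔE = −sin λ·ΔX + cos λ·ΔY = −(-0.682251)(435.0) + (-0.731118)(-204.3) = 446.15 m.
1° of latitude spans πR/180 = 111195 m; at latitude φ, 1° of longitude spans that × cos φ = 110046.7 m, so Δλ = 446.15 / 110046.7 × 3600 = 14.595″.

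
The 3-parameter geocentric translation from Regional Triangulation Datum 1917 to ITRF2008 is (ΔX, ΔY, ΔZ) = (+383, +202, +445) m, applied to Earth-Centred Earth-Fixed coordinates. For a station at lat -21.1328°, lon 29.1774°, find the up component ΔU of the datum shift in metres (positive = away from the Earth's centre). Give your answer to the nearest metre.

ΔU = 243 m

The local up (radial) axis is (cos φ cos λ, cos φ sin λ, sin φ), giving ΔU = 311.913 + 91.855 − 160.436 = 243.33 m.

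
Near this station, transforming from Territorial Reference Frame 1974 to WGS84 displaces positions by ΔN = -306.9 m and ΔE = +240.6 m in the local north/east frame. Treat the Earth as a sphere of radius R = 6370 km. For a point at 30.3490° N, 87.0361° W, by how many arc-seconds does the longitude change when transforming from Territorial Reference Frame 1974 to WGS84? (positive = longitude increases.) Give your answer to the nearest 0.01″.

Δλ = 9.03″

At latitude 30.3490°, cos φ = 0.862964.
One radian of longitude at latitude φ spans R cos φ, so Δλ = ΔE / (R cos φ) = 240.6 / (6370000 × 0.862964) = 4.3769e-05 rad = 9.028″.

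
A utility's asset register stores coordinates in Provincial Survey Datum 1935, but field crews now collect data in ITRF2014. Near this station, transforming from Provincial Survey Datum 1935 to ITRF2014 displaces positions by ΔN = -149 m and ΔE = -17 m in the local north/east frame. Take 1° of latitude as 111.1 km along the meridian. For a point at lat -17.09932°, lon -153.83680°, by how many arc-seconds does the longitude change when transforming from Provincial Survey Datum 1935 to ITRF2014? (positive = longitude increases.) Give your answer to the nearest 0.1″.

Δλ = -0.6″

At latitude -17.09932°, cos φ = 0.955797.
1° of longitude at this latitude = 111.1 × cos φ = 106.19 km, so Δλ = -17.0 / 106189.0 = -0.0001601° = -0.576″.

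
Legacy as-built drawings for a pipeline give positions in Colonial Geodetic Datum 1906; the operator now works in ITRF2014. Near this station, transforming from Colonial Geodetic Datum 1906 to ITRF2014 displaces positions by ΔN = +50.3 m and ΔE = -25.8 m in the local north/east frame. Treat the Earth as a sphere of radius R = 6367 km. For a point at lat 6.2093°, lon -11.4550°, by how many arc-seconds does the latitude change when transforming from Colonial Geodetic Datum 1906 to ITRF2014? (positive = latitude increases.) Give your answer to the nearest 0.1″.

Δφ = 1.6″

On a sphere of radius R, 1 rad of latitude = R, so Δφ = ΔN / R = 50.3 / 6367000 = 7.9001e-06 rad = 1.630″.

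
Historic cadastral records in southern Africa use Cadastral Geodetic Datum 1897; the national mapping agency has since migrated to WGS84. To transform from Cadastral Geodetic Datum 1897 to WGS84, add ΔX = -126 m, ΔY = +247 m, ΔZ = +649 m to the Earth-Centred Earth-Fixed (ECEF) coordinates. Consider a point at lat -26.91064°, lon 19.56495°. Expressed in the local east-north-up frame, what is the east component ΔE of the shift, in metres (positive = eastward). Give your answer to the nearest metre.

The local east axis at (φ, λ) is (−sin λ, cos λ, 0), so ΔE = −sin(19.56495°)·(-126) + cos(19.56495°)·247 = 274.93 m.

ΔE = 275 m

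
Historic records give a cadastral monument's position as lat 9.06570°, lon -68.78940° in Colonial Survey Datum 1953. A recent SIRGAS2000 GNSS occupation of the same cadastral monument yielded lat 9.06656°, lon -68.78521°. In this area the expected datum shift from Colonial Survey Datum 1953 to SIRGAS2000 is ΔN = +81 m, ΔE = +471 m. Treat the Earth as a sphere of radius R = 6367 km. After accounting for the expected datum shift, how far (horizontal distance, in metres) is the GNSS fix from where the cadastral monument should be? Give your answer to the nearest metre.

18 m

Observed coordinate differences: Δφ = +0.00086°, Δλ = +0.00419°.
Converting to metres (1° lat = 111125 m, cos φ = 0.987508): observed ΔN = 95.6 m, observed ΔE = 459.8 m.
Subtracting the expected shift leaves a residual of 95.6 − (81) = 14.6 m north and 459.8 − (471) = -11.2 m east.
Residual distance = √(14.6² + (-11.2)²) = 18.4 m.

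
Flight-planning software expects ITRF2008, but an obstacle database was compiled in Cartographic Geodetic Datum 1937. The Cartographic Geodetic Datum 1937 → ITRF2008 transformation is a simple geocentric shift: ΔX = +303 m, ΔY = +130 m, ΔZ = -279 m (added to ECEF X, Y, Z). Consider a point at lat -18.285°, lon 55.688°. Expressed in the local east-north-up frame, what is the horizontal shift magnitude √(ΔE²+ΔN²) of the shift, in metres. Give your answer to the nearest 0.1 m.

250.8 m

At φ = -18.285°, λ = 55.688°: sin φ = -0.313744, cos φ = 0.949508, sin λ = 0.825980, cos λ = 0.563699.
ΔE = −sin λ·ΔX + cos λ·ΔY = −(0.825980)·(303) + (0.563699)·(130) = -176.99 m.
ΔN = −sin φ cos λ·ΔX − sin φ sin λ·ΔY + cos φ·ΔZ = −(-0.313744)(0.563699)(303) − (-0.313744)(0.825980)(130) + (0.949508)(-279) = -177.64 m.
Horizontal magnitude = √(ΔE² + ΔN²) = √((-176.99)² + (-177.64)²) = 250.76 m.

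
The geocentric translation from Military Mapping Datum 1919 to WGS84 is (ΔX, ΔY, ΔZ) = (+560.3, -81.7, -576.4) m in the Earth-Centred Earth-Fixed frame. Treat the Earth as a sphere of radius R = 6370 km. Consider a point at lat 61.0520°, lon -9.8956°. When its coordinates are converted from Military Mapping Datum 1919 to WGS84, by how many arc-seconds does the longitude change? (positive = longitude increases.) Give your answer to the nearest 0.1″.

sin φ = 0.875059, cos φ = 0.484016, sin λ = -0.171853, cos λ = 0.985123.
East component: ΔE = −sin λ·ΔX + cos λ·ΔY = −(-0.171853)(560.3) + (0.985123)(-81.7) = 15.80 m.
1° of latitude spans πR/180 = 111177 m; at latitude φ, 1° of longitude spans that × cos φ = 53811.6 m, so Δλ = 15.80 / 53811.6 × 3600 = 1.057″.

Δλ = 1.1″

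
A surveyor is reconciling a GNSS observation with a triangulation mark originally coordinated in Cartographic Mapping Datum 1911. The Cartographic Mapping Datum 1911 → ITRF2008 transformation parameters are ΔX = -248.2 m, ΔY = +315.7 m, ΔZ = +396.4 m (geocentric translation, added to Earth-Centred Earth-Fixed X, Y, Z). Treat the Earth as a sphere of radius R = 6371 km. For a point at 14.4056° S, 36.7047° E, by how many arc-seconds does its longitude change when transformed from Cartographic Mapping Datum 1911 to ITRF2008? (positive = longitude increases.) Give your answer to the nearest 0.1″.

Δλ = 13.4″

sin φ = -0.248785, cos φ = 0.968559, sin λ = 0.597691, cos λ = 0.801727.
East component: ΔE = −sin λ·ΔX + cos λ·ΔY = −(0.597691)(-248.2) + (0.801727)(315.7) = 401.45 m.
1° of latitude spans πR/180 = 111195 m; at latitude φ, 1° of longitude spans that × cos φ = 107698.8 m, so Δλ = 401.45 / 107698.8 × 3600 = 13.419″.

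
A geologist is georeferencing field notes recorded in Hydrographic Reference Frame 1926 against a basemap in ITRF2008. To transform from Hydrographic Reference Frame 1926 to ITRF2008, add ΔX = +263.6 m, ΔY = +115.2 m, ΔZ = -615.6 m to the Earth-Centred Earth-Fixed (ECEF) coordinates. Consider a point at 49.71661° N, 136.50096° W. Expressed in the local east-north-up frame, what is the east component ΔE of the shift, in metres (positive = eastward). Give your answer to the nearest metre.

At φ = 49.71661°, λ = -136.50096°: sin φ = 0.762856, cos φ = 0.646569, sin λ = -0.688342, cos λ = -0.725386.
ΔE = −sin λ·ΔX + cos λ·ΔY = −(-0.688342)·(263.6) + (-0.725386)·(115.2) = 97.88 m.

ΔE = 98 m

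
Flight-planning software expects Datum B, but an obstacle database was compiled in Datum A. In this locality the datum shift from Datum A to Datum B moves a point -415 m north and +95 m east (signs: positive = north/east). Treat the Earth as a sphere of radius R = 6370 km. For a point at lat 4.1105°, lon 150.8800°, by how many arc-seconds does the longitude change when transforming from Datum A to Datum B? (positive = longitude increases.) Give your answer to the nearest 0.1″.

At latitude 4.1105°, cos φ = 0.997428.
One radian of longitude at latitude φ spans R cos φ, so Δλ = ΔE / (R cos φ) = 95.0 / (6370000 × 0.997428) = 1.4952e-05 rad = 3.084″.

Δλ = 3.1″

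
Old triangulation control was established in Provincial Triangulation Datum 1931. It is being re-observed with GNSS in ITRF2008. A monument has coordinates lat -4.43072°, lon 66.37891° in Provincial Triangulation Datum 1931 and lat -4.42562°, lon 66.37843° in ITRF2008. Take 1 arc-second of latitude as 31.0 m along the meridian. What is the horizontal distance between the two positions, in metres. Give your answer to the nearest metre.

572 m

Δφ = -4.42562° − -4.43072° = +0.00510°; Δλ = 66.37843° − 66.37891° = -0.00048°.
1° of latitude = 3600 × 31.00 = 111600 m.
ΔN = Δφ × 111600 = 569.2 m; ΔE = Δλ × 111600 × cos(-4.43072°) = -0.00048 × 111600 × 0.997011 = -53.4 m.
Distance = √(ΔE² + ΔN²) = √((-53.4)² + 569.2²) = 571.7 m.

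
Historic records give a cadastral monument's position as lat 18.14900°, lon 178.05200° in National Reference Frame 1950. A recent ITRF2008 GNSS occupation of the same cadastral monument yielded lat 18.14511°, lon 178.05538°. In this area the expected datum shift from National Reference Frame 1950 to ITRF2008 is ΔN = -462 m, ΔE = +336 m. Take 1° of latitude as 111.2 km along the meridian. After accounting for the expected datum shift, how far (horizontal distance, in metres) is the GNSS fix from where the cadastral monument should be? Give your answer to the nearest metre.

36 m

Observed coordinate differences: Δφ = -0.00389°, Δλ = +0.00338°.
Converting to metres (1° lat = 111200 m, cos φ = 0.950250): observed ΔN = -432.6 m, observed ΔE = 357.2 m.
Subtracting the expected shift leaves a residual of -432.6 − (-462) = 29.4 m north and 357.2 − (336) = 21.2 m east.
Residual distance = √(29.4² + 21.2²) = 36.2 m.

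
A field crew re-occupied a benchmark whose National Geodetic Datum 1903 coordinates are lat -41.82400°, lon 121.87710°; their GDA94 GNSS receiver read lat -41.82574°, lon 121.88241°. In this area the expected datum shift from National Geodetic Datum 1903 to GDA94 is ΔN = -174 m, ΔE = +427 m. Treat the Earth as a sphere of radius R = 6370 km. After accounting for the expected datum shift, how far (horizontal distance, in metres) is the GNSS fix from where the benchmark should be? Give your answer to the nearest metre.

23 m

Observed coordinate differences: Δφ = -0.00174°, Δλ = +0.00531°.
Converting to metres (1° lat = 111177 m, cos φ = 0.745197): observed ΔN = -193.4 m, observed ΔE = 439.9 m.
Subtracting the expected shift leaves a residual of -193.4 − (-174) = -19.4 m north and 439.9 − (427) = 12.9 m east.
Residual distance = √((-19.4)² + 12.9²) = 23.4 m.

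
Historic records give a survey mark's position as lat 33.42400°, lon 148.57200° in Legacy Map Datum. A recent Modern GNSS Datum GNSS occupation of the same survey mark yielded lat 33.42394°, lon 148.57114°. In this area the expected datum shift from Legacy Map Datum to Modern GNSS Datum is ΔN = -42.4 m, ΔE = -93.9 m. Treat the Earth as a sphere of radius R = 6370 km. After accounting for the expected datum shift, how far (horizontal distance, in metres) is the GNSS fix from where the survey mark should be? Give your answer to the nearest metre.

38 m

Observed coordinate differences: Δφ = -0.00006°, Δλ = -0.00086°.
Converting to metres (1° lat = 111177 m, cos φ = 0.834617): observed ΔN = -6.7 m, observed ΔE = -79.8 m.
Subtracting the expected shift leaves a residual of -6.7 − (-42.4) = 35.7 m north and -79.8 − (-93.9) = 14.1 m east.
Residual distance = √(35.7² + 14.1²) = 38.4 m.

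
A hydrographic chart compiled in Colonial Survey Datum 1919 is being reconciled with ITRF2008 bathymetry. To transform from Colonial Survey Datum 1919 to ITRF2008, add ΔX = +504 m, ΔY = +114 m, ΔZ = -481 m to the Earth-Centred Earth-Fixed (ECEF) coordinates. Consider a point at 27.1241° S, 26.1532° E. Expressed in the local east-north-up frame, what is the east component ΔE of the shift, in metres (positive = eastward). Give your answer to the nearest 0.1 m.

The local east axis at (φ, λ) is (−sin λ, cos λ, 0), so ΔE = −sin(26.1532°)·504 + cos(26.1532°)·114 = -119.82 m.

ΔE = -119.8 m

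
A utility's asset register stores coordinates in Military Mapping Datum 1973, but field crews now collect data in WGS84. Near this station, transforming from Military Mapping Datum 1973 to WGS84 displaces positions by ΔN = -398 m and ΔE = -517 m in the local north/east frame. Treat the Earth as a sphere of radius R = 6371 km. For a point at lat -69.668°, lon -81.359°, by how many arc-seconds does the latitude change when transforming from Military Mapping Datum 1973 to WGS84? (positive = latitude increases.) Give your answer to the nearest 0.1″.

On a sphere of radius R, 1 rad of latitude = R, so Δφ = ΔN / R = -398.0 / 6371000 = -6.2471e-05 rad = -12.885″.

Δφ = -12.9″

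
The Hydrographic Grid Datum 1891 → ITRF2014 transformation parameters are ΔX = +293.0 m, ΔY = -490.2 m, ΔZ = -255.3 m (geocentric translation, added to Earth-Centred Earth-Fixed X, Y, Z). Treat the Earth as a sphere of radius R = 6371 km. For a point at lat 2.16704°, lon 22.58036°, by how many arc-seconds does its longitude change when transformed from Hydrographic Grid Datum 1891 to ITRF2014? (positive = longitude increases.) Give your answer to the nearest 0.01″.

Δλ = -18.31″

sin φ = 0.037813, cos φ = 0.999285, sin λ = 0.383979, cos λ = 0.923342.
East component: ΔE = −sin λ·ΔX + cos λ·ΔY = −(0.383979)(293.0) + (0.923342)(-490.2) = -565.13 m.
1° of latitude spans πR/180 = 111195 m; at latitude φ, 1° of longitude spans that × cos φ = 111115.4 m, so Δλ = -565.13 / 111115.4 × 3600 = -18.309″.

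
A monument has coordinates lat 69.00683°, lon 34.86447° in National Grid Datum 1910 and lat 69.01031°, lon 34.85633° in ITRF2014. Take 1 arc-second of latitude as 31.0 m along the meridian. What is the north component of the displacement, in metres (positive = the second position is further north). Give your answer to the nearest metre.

Δφ = 69.01031° − 69.00683° = +0.00348°; Δλ = 34.85633° − 34.86447° = -0.00814°.
1° of latitude = 3600 × 31.00 = 111600 m.
ΔN = Δφ × 111600 = 388.4 m; ΔE = Δλ × 111600 × cos(69.00683°) = -0.00814 × 111600 × 0.358257 = -325.4 m.

ΔN = 388 m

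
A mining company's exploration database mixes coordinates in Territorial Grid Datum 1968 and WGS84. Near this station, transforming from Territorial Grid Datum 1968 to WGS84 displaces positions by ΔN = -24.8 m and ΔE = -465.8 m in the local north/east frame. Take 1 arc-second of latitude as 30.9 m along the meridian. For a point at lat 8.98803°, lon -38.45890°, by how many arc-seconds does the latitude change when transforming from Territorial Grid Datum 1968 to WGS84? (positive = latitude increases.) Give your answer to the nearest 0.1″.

1″ of latitude = 30.90 m, so Δφ = -24.8 / 30.90 = -0.803″.

Δφ = -0.8″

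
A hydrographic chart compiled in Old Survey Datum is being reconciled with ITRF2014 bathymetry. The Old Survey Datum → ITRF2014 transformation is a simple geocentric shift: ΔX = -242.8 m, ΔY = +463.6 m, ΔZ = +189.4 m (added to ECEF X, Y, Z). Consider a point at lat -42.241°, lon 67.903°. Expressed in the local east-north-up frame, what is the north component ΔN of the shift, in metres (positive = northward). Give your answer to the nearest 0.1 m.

The local north axis is (−sin φ cos λ, −sin φ sin λ, cos φ), giving ΔN = -61.400 + 288.764 + 140.217 = 367.58 m.

ΔN = 367.6 m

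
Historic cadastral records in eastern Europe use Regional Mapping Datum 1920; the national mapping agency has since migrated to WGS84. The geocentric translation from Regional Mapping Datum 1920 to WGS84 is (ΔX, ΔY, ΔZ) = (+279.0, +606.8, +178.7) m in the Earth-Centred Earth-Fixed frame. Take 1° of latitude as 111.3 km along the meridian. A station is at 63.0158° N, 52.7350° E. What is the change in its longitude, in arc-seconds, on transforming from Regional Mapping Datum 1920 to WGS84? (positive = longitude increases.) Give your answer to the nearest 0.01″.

sin φ = 0.891132, cos φ = 0.453745, sin λ = 0.795844, cos λ = 0.605502.
East component: ΔE = −sin λ·ΔX + cos λ·ΔY = −(0.795844)(279.0) + (0.605502)(606.8) = 145.38 m.
1° of latitude spans 111300 m; at latitude φ, 1° of longitude spans that × cos φ = 50501.8 m, so Δλ = 145.38 / 50501.8 × 3600 = 10.363″.

Δλ = 10.36″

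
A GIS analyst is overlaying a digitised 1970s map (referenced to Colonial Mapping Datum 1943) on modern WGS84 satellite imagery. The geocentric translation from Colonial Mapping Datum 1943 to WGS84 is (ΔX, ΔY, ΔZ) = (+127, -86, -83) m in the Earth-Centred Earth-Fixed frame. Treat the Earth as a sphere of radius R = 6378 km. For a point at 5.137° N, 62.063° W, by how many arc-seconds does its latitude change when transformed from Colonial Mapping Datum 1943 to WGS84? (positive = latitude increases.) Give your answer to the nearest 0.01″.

sin φ = 0.089537, cos φ = 0.995983, sin λ = -0.883463, cos λ = 0.468500.
North component: ΔN = −sin φ cos λ·ΔX − sin φ sin λ·ΔY + cos φ·ΔZ = −(0.089537)(0.468500)(127) − (0.089537)(-0.883463)(-86) + (0.995983)(-83) = -94.80 m.
1° of latitude spans πR/180 = 111317 m, so Δφ = -94.80 / 111317 × 3600 = -3.066″.

Δφ = -3.07″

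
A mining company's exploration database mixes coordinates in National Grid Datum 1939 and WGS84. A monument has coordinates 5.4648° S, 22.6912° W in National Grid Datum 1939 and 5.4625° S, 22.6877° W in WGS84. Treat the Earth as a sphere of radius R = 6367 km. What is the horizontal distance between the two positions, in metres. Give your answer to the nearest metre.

464 m

Δφ = -5.4625° − -5.4648° = +0.0023°; Δλ = -22.6877° − -22.6912° = +0.0035°.
1° along a meridian = πR/180 = 111125 m.
ΔN = Δφ × 111125 = 255.6 m; ΔE = Δλ × 111125 × cos(-5.4648°) = +0.0035 × 111125 × 0.995455 = 387.2 m.
Distance = √(ΔE² + ΔN²) = √(387.2² + 255.6²) = 463.9 m.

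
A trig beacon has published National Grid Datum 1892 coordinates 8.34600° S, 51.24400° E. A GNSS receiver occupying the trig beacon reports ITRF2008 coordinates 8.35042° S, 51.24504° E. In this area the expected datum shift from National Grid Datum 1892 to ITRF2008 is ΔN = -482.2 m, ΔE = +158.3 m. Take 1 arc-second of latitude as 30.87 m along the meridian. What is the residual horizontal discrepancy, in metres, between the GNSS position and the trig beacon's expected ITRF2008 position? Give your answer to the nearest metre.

45 m

Observed coordinate differences: Δφ = -0.00442°, Δλ = +0.00104°.
Converting to metres (1° lat = 111132 m, cos φ = 0.989410): observed ΔN = -491.2 m, observed ΔE = 114.4 m.
Subtracting the expected shift leaves a residual of -491.2 − (-482.2) = -9.0 m north and 114.4 − (158.3) = -43.9 m east.
Residual distance = √((-9.0)² + (-43.9)²) = 44.9 m.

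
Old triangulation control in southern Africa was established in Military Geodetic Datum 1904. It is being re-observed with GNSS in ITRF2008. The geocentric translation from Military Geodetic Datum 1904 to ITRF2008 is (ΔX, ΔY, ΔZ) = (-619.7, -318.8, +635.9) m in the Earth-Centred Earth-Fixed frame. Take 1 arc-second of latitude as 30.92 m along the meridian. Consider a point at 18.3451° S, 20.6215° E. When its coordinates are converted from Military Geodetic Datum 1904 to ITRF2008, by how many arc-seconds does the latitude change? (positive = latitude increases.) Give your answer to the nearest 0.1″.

Δφ = 12.5″

sin φ = -0.314740, cos φ = 0.949178, sin λ = 0.352193, cos λ = 0.935927.
North component: ΔN = −sin φ cos λ·ΔX − sin φ sin λ·ΔY + cos φ·ΔZ = −(-0.314740)(0.935927)(-619.7) − (-0.314740)(0.352193)(-318.8) + (0.949178)(635.9) = 385.70 m.
1° of latitude spans 3600 × 30.92 = 111312 m, so Δφ = 385.70 / 111312 × 3600 = 12.474″.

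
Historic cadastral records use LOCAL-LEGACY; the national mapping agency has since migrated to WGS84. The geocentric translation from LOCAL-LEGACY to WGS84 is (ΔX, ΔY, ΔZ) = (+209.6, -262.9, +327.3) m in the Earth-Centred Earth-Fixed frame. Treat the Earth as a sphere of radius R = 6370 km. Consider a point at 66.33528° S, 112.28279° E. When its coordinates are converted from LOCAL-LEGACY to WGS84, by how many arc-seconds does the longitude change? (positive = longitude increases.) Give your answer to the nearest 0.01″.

sin φ = -0.915910, cos φ = 0.401384, sin λ = 0.925324, cos λ = -0.379178.
East component: ΔE = −sin λ·ΔX + cos λ·ΔY = −(0.925324)(209.6) + (-0.379178)(-262.9) = -94.26 m.
1° of latitude spans πR/180 = 111177 m; at latitude φ, 1° of longitude spans that × cos φ = 44624.8 m, so Δλ = -94.26 / 44624.8 × 3600 = -7.604″.

Δλ = -7.60″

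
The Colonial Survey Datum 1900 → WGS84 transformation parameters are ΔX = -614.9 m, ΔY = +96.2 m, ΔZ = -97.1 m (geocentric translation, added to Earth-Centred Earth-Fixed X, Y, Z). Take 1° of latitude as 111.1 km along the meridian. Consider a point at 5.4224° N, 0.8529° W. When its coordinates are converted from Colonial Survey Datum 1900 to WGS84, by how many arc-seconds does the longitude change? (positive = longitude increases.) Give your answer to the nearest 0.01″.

sin φ = 0.094498, cos φ = 0.995525, sin λ = -0.014885, cos λ = 0.999889.
East component: ΔE = −sin λ·ΔX + cos λ·ΔY = −(-0.014885)(-614.9) + (0.999889)(96.2) = 87.04 m.
1° of latitude spans 111100 m; at latitude φ, 1° of longitude spans that × cos φ = 110602.8 m, so Δλ = 87.04 / 110602.8 × 3600 = 2.833″.

Δλ = 2.83″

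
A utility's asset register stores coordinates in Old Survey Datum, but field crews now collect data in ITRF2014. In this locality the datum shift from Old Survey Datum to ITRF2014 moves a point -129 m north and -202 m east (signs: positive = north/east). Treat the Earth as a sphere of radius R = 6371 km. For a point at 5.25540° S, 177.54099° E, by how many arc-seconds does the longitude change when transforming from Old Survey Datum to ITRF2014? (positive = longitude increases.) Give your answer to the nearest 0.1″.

Δλ = -6.6″

At latitude -5.25540°, cos φ = 0.995796.
One radian of longitude at latitude φ spans R cos φ, so Δλ = ΔE / (R cos φ) = -202.0 / (6371000 × 0.995796) = -3.1840e-05 rad = -6.567″.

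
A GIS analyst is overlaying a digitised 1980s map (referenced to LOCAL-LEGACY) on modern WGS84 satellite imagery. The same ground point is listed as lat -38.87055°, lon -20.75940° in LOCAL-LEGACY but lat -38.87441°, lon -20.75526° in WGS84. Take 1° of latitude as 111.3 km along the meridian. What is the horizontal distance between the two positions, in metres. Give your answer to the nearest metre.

Δφ = -38.87441° − -38.87055° = -0.00386°; Δλ = -20.75526° − -20.75940° = +0.00414°.
ΔN = Δφ × 111300 = -429.6 m; ΔE = Δλ × 111300 × cos(-38.87055°) = +0.00414 × 111300 × 0.778566 = 358.7 m.
Distance = √(ΔE² + ΔN²) = √(358.7² + (-429.6)²) = 559.7 m.

560 m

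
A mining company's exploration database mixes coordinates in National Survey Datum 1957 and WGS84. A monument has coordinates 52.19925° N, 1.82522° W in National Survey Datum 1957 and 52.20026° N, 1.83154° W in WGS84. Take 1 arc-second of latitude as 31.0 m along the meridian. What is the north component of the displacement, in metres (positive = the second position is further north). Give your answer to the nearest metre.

ΔN = 113 m

Δφ = 52.20026° − 52.19925° = +0.00101°; Δλ = -1.83154° − -1.82522° = -0.00632°.
1° of latitude = 3600 × 31.00 = 111600 m.
ΔN = Δφ × 111600 = 112.7 m; ΔE = Δλ × 111600 × cos(52.19925°) = -0.00632 × 111600 × 0.612917 = -432.3 m.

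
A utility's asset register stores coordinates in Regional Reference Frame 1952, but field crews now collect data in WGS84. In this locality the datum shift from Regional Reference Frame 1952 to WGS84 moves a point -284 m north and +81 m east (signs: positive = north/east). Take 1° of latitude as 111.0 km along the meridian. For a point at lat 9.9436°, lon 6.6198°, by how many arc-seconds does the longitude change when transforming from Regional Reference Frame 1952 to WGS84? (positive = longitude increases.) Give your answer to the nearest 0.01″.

At latitude 9.9436°, cos φ = 0.984978.
1° of longitude at this latitude = 111.0 × cos φ = 109.33 km, so Δλ = 81.0 / 109332.6 = 0.0007409° = 2.667″.

Δλ = 2.67″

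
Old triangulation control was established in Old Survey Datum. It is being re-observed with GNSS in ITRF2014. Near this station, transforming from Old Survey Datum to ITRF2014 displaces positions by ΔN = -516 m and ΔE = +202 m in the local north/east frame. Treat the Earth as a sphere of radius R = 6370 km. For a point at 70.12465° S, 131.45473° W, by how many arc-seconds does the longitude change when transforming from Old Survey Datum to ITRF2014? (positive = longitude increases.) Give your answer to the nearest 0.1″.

Δλ = 19.2″

At latitude -70.12465°, cos φ = 0.339975.
One radian of longitude at latitude φ spans R cos φ, so Δλ = ΔE / (R cos φ) = 202.0 / (6370000 × 0.339975) = 9.3275e-05 rad = 19.239″.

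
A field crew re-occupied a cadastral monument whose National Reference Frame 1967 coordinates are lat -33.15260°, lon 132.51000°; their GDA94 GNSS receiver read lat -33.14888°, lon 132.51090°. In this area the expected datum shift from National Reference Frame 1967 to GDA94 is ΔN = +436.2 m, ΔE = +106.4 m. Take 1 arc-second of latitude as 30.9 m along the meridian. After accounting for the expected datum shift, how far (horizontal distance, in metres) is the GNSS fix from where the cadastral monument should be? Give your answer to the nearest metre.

32 m

Observed coordinate differences: Δφ = +0.00372°, Δλ = +0.00090°.
Converting to metres (1° lat = 111240 m, cos φ = 0.837217): observed ΔN = 413.8 m, observed ΔE = 83.8 m.
Subtracting the expected shift leaves a residual of 413.8 − (436.2) = -22.4 m north and 83.8 − (106.4) = -22.6 m east.
Residual distance = √((-22.4)² + (-22.6)²) = 31.8 m.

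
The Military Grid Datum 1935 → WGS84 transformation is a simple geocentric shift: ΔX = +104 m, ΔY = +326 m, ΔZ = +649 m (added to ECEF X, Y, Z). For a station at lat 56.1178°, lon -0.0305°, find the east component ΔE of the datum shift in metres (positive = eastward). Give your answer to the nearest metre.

The local east axis at (φ, λ) is (−sin λ, cos λ, 0), so ΔE = −sin(-0.0305°)·104 + cos(-0.0305°)·326 = 326.06 m.

ΔE = 326 m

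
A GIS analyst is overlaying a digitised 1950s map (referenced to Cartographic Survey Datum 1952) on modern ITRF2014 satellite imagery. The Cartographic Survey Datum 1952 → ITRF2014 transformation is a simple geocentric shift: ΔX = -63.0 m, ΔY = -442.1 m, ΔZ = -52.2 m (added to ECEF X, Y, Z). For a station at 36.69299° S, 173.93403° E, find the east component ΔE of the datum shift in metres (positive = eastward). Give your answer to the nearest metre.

ΔE = 446 m

At φ = -36.69299°, λ = 173.93403°: sin φ = -0.597527, cos φ = 0.801849, sin λ = 0.105673, cos λ = -0.994401.
ΔE = −sin λ·ΔX + cos λ·ΔY = −(0.105673)·(-63.0) + (-0.994401)·(-442.1) = 446.28 m.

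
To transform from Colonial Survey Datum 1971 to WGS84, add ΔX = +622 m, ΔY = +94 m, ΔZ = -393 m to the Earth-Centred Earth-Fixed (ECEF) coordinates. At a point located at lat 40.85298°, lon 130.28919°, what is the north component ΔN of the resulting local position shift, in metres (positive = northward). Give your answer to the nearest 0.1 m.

The local north axis is (−sin φ cos λ, −sin φ sin λ, cos φ), giving ΔN = 263.096 − 46.902 − 297.261 = -81.07 m.

ΔN = -81.1 m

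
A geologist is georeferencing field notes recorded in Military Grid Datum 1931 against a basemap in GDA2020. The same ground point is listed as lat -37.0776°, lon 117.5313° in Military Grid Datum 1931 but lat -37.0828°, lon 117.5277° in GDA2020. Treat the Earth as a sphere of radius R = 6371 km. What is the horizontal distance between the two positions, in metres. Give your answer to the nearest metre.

Δφ = -37.0828° − -37.0776° = -0.0052°; Δλ = 117.5277° − 117.5313° = -0.0036°.
1° along a meridian = πR/180 = 111195 m.
ΔN = Δφ × 111195 = -578.2 m; ΔE = Δλ × 111195 × cos(-37.0776°) = -0.0036 × 111195 × 0.797820 = -319.4 m.
Distance = √(ΔE² + ΔN²) = √((-319.4)² + (-578.2)²) = 660.6 m.

661 m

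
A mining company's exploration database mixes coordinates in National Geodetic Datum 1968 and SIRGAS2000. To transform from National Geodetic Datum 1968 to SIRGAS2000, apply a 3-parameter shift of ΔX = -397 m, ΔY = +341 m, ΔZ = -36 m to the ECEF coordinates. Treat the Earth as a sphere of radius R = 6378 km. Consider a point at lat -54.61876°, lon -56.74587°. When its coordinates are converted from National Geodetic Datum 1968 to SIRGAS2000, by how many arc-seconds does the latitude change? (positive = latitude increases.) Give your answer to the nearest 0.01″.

sin φ = -0.815317, cos φ = 0.579014, sin λ = -0.836247, cos λ = 0.548354.
North component: ΔN = −sin φ cos λ·ΔX − sin φ sin λ·ΔY + cos φ·ΔZ = −(-0.815317)(0.548354)(-397) − (-0.815317)(-0.836247)(341) + (0.579014)(-36) = -430.83 m.
1° of latitude spans πR/180 = 111317 m, so Δφ = -430.83 / 111317 × 3600 = -13.933″.

Δφ = -13.93″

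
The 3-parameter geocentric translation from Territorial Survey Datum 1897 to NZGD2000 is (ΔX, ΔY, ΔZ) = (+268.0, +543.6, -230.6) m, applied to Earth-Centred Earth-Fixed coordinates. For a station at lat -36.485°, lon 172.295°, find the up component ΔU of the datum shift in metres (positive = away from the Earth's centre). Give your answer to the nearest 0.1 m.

At φ = -36.485°, λ = 172.295°: sin φ = -0.594612, cos φ = 0.804013, sin λ = 0.134073, cos λ = -0.990972.
ΔU = cos φ cos λ·ΔX + cos φ sin λ·ΔY + sin φ·ΔZ = (0.804013)(-0.990972)(268.0) + (0.804013)(0.134073)(543.6) + (-0.594612)(-230.6) = -17.81 m.

ΔU = -17.8 m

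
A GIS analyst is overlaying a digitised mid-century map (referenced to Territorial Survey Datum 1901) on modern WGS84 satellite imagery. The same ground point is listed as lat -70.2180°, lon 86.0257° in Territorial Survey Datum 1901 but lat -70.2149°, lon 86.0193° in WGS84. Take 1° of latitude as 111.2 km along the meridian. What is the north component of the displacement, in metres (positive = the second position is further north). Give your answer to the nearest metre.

Δφ = -70.2149° − -70.2180° = +0.0031°; Δλ = 86.0193° − 86.0257° = -0.0064°.
ΔN = Δφ × 111200 = 344.7 m; ΔE = Δλ × 111200 × cos(-70.2180°) = -0.0064 × 111200 × 0.338442 = -240.9 m.

ΔN = 345 m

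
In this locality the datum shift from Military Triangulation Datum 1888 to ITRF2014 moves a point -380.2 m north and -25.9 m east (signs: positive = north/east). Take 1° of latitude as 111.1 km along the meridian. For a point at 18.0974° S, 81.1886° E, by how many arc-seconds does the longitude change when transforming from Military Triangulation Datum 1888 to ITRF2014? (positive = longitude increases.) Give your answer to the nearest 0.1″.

At latitude -18.0974°, cos φ = 0.950530.
1° of longitude at this latitude = 111.1 × cos φ = 105.60 km, so Δλ = -25.9 / 105603.9 = -0.0002453° = -0.883″.

Δλ = -0.9″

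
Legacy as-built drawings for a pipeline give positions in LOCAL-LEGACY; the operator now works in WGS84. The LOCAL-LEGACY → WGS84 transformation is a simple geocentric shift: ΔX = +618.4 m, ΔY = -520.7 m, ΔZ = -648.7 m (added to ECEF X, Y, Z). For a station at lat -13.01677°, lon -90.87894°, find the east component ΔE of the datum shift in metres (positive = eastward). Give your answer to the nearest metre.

ΔE = 626 m

The local east axis at (φ, λ) is (−sin λ, cos λ, 0), so ΔE = −sin(-90.87894°)·618.4 + cos(-90.87894°)·(-520.7) = 626.31 m.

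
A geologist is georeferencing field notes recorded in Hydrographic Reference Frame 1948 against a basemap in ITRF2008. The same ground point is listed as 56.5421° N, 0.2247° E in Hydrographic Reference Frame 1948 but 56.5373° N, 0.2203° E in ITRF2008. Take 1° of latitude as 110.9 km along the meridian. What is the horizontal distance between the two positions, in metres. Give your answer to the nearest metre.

596 m

Δφ = 56.5373° − 56.5421° = -0.0048°; Δλ = 0.2203° − 0.2247° = -0.0044°.
ΔN = Δφ × 110900 = -532.3 m; ΔE = Δλ × 110900 × cos(56.5421°) = -0.0044 × 110900 × 0.551324 = -269.0 m.
Distance = √(ΔE² + ΔN²) = √((-269.0)² + (-532.3)²) = 596.4 m.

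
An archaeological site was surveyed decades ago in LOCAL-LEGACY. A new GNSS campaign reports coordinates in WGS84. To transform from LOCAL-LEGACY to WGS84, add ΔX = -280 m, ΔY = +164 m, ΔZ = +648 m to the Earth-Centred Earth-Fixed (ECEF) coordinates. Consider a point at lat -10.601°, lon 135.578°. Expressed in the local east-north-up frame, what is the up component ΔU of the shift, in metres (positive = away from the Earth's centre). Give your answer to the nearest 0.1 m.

At φ = -10.601°, λ = 135.578°: sin φ = -0.183969, cos φ = 0.982932, sin λ = 0.699938, cos λ = -0.714204.
ΔU = cos φ cos λ·ΔX + cos φ sin λ·ΔY + sin φ·ΔZ = (0.982932)(-0.714204)(-280) + (0.982932)(0.699938)(164) + (-0.183969)(648) = 190.18 m.

ΔU = 190.2 m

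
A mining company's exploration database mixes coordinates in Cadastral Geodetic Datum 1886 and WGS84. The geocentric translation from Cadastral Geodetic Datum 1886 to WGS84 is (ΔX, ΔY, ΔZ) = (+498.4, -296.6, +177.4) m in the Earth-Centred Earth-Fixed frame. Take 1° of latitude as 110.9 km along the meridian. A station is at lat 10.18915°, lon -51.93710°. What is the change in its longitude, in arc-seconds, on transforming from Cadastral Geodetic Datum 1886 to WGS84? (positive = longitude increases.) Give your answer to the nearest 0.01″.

Δλ = 6.91″

sin φ = 0.176898, cos φ = 0.984229, sin λ = -0.787334, cos λ = 0.616526.
East component: ΔE = −sin λ·ΔX + cos λ·ΔY = −(-0.787334)(498.4) + (0.616526)(-296.6) = 209.55 m.
1° of latitude spans 110900 m; at latitude φ, 1° of longitude spans that × cos φ = 109151.0 m, so Δλ = 209.55 / 109151.0 × 3600 = 6.911″.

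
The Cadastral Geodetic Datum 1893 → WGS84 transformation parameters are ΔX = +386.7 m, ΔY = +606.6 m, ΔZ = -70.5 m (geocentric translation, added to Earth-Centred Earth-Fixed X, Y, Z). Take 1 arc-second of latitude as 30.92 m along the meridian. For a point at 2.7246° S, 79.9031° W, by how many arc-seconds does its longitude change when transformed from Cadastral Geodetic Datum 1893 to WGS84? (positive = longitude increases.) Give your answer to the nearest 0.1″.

sin φ = -0.047535, cos φ = 0.998870, sin λ = -0.984513, cos λ = 0.175313.
East component: ΔE = −sin λ·ΔX + cos λ·ΔY = −(-0.984513)(386.7) + (0.175313)(606.6) = 487.06 m.
1° of latitude spans 3600 × 30.92 = 111312 m; at latitude φ, 1° of longitude spans that × cos φ = 111186.2 m, so Δλ = 487.06 / 111186.2 × 3600 = 15.770″.

Δλ = 15.8″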